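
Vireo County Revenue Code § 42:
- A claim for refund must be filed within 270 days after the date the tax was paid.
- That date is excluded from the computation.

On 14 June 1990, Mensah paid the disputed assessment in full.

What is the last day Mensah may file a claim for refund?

March 11, 1991

270 days after 14 June 1990 is March 11, 1991.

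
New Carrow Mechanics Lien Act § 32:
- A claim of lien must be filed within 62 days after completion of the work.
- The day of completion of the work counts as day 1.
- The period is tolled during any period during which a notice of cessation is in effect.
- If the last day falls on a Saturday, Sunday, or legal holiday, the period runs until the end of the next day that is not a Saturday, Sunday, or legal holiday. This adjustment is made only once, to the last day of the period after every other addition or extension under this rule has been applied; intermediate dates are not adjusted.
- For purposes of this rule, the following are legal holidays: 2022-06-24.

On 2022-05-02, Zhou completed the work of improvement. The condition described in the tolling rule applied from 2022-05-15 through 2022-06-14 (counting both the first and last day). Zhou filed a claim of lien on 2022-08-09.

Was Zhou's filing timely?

No

Counting 2022-05-02 as day 1, day 62 is July 2, 2022.
From May 15, 2022 through June 14, 2022 inclusive is 31 days; tolling adds 31 days: July 2, 2022 + 31 days = August 2, 2022.
August 2, 2022 is a Tuesday and not a legal holiday, so no extension applies.
The deadline is August 2, 2022; the filing on August 9, 2022 is after that date.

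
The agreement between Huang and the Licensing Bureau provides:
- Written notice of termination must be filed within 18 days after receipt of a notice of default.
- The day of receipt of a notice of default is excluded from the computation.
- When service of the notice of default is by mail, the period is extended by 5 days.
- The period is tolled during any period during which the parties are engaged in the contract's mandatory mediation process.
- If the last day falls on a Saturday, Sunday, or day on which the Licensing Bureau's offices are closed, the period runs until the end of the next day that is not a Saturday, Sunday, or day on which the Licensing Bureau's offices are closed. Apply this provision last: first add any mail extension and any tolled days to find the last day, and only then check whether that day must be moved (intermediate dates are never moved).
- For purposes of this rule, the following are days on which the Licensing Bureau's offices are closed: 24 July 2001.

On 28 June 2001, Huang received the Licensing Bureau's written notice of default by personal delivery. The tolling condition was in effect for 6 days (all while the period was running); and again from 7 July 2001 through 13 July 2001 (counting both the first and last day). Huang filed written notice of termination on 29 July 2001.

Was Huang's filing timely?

18 days after 28 June 2001 is July 16, 2001.
Service was not by mail, so no mail extension applies.
Tolling adds 6 days: July 16, 2001 + 6 days = July 22, 2001.
From July 7, 2001 through July 13, 2001 inclusive is 7 days; tolling adds 7 days: July 22, 2001 + 7 days = July 29, 2001.
July 29, 2001 is Sunday. The next qualifying day is July 30, 2001.
The deadline is July 30, 2001; the filing on July 29, 2001 is on or before that date.

Yes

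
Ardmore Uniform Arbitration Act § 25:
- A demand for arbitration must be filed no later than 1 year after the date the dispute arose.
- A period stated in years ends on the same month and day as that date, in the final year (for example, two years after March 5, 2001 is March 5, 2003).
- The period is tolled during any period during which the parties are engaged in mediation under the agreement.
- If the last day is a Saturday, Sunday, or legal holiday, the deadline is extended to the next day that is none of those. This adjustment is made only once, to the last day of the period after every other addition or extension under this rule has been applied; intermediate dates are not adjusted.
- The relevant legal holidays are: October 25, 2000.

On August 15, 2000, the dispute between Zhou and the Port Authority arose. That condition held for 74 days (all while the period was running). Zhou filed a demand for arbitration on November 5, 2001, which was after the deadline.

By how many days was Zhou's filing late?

1 year after August 15, 2000 is August 15, 2001.
Tolling adds 74 days: August 15, 2001 + 74 days = October 28, 2001.
October 28, 2001 is Sunday. The next qualifying day is October 29, 2001.
The deadline is October 29, 2001; from October 29, 2001 to November 5, 2001 is 7 days.

7 days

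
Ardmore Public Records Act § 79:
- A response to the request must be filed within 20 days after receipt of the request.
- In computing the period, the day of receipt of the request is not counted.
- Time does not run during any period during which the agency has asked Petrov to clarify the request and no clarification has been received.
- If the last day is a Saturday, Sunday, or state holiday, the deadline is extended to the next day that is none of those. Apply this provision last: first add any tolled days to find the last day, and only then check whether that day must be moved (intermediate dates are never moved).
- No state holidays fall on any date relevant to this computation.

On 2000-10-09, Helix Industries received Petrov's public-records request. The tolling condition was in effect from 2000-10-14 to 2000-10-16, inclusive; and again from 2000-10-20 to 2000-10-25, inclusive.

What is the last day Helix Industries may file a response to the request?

November 7, 2000

20 days after 2000-10-09 is October 29, 2000.
From October 14, 2000 through October 16, 2000 inclusive is 3 days; tolling adds 3 days: October 29, 2000 + 3 days = November 1, 2000.
From October 20, 2000 through October 25, 2000 inclusive is 6 days; tolling adds 6 days: November 1, 2000 + 6 days = November 7, 2000.
November 7, 2000 is a Tuesday and not a state holiday, so no extension applies.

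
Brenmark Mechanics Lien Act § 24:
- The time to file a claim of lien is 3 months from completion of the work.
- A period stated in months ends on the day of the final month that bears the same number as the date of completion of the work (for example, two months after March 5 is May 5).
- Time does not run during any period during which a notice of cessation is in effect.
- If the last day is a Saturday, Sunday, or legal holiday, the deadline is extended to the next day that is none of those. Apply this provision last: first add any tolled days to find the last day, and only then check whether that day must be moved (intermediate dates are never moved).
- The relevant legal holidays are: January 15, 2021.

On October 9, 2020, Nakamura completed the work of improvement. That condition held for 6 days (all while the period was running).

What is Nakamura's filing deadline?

January 18, 2021

3 months after October 9, 2020 is January 9, 2021.
Tolling adds 6 days: January 9, 2021 + 6 days = January 15, 2021.
January 15, 2021 is a listed holiday; January 16, 2021 is Saturday; January 17, 2021 is Sunday. The next qualifying day is January 18, 2021.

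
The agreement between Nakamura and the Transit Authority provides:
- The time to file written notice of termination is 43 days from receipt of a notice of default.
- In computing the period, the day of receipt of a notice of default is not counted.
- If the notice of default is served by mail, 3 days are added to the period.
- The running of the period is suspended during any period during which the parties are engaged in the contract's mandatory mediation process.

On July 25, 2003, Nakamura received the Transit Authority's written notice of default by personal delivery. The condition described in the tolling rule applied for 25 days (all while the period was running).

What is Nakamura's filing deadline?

43 days after July 25, 2003 is September 6, 2003.
Service was not by mail, so no mail extension applies.
Tolling adds 25 days: September 6, 2003 + 25 days = October 1, 2003.

October 1, 2003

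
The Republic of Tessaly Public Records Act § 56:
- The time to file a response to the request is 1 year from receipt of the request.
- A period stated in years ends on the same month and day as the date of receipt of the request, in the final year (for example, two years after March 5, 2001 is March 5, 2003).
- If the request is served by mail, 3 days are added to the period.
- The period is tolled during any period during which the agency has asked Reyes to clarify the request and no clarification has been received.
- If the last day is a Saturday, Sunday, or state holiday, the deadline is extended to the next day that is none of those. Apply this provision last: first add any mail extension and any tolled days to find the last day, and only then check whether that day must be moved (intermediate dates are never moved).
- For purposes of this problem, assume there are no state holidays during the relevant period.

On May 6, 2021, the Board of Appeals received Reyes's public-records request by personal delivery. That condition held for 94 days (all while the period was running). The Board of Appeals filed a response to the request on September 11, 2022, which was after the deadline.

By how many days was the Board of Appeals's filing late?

1 year after May 6, 2021 is May 6, 2022.
Service was not by mail, so no mail extension applies.
Tolling adds 94 days: May 6, 2022 + 94 days = August 8, 2022.
August 8, 2022 is a Monday and not a state holiday, so no extension applies.
The deadline is August 8, 2022; from August 8, 2022 to September 11, 2022 is 34 days.

34 days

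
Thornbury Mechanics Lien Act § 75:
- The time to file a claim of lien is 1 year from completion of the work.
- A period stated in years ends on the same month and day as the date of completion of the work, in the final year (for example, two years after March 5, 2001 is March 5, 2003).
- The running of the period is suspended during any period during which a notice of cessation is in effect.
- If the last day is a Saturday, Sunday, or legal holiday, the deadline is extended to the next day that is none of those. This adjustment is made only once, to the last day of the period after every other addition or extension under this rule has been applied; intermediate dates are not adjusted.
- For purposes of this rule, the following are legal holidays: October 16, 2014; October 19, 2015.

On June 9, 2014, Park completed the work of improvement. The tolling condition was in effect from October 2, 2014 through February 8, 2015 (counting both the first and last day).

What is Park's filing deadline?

1 year after June 9, 2014 is June 9, 2015.
From October 2, 2014 through February 8, 2015 inclusive is 130 days; tolling adds 130 days: June 9, 2015 + 130 days = October 17, 2015.
October 17, 2015 is Saturday; October 18, 2015 is Sunday; October 19, 2015 is a listed holiday. The next qualifying day is October 20, 2015.

October 20, 2015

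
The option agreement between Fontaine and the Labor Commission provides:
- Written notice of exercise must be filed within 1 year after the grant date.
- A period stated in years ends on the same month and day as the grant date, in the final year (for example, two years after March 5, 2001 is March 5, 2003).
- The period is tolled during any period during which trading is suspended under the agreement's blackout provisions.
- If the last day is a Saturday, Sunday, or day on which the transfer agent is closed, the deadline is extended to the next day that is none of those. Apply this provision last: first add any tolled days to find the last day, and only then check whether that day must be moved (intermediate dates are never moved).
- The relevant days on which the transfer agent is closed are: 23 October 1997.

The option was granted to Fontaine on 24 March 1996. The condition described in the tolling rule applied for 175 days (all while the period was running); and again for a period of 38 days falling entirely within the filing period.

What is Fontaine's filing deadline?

October 24, 1997

1 year after 24 March 1996 is March 24, 1997.
Tolling adds 175 days: March 24, 1997 + 175 days = September 15, 1997.
Tolling adds 38 days: September 15, 1997 + 38 days = October 23, 1997.
October 23, 1997 is a listed holiday. The next qualifying day is October 24, 1997.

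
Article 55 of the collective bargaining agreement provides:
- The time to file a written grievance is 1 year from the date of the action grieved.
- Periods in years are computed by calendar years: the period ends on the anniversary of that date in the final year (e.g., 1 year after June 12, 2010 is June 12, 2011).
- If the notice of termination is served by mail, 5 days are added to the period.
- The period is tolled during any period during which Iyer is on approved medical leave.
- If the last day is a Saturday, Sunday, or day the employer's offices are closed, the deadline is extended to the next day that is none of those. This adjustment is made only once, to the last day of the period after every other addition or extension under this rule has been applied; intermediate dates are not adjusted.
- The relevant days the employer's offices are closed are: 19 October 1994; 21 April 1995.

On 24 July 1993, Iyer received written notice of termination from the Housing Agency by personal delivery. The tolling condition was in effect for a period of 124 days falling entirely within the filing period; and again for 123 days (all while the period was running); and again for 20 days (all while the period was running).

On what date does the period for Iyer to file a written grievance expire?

April 17, 1995

1 year after 24 July 1993 is July 24, 1994.
Service was not by mail, so no mail extension applies.
Tolling adds 124 days: July 24, 1994 + 124 days = November 25, 1994.
Tolling adds 123 days: November 25, 1994 + 123 days = March 28, 1995.
Tolling adds 20 days: March 28, 1995 + 20 days = April 17, 1995.
April 17, 1995 is a Monday and not a day the employer's offices are closed, so no extension applies.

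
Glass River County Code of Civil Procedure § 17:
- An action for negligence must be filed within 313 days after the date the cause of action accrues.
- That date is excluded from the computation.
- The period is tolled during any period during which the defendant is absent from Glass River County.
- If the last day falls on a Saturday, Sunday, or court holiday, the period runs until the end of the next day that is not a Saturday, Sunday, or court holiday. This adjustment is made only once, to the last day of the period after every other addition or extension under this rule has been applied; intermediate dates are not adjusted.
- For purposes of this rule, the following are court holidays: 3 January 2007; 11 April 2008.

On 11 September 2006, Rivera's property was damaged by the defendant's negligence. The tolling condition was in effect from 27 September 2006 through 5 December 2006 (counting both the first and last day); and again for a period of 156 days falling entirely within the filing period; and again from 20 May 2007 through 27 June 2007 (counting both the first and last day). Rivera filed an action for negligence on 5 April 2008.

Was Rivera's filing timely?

Yes

313 days after 11 September 2006 is July 21, 2007.
From September 27, 2006 through December 5, 2006 inclusive is 70 days; tolling adds 70 days: July 21, 2007 + 70 days = September 29, 2007.
Tolling adds 156 days: September 29, 2007 + 156 days = March 3, 2008.
From May 20, 2007 through June 27, 2007 inclusive is 39 days; tolling adds 39 days: March 3, 2008 + 39 days = April 11, 2008.
April 11, 2008 is a listed holiday; April 12, 2008 is Saturday; April 13, 2008 is Sunday. The next qualifying day is April 14, 2008.
The deadline is April 14, 2008; the filing on April 5, 2008 is on or before that date.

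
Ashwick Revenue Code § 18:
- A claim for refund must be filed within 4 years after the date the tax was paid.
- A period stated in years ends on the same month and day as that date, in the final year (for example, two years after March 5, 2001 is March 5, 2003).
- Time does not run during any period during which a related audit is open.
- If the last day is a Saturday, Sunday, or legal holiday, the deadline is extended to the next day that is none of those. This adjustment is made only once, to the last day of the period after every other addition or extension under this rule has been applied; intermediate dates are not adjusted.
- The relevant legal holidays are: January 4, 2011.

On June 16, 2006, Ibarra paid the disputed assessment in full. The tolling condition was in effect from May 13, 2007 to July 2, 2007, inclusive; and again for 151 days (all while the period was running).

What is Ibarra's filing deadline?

4 years after June 16, 2006 is June 16, 2010.
From May 13, 2007 through July 2, 2007 inclusive is 51 days; tolling adds 51 days: June 16, 2010 + 51 days = August 6, 2010.
Tolling adds 151 days: August 6, 2010 + 151 days = January 4, 2011.
January 4, 2011 is a listed holiday. The next qualifying day is January 5, 2011.

January 5, 2011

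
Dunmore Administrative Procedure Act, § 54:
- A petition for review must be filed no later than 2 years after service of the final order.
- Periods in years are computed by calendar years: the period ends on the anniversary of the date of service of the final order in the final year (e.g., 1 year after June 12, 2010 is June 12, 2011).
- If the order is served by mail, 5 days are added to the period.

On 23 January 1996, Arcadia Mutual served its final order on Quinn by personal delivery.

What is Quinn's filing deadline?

2 years after 23 January 1996 is January 23, 1998.
Service was not by mail, so no mail extension applies.

January 23, 1998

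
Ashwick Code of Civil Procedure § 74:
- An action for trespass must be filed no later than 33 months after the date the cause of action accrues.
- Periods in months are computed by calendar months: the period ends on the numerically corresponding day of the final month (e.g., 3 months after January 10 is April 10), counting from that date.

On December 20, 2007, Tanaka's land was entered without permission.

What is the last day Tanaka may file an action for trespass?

September 20, 2010

33 months after December 20, 2007 is September 20, 2010.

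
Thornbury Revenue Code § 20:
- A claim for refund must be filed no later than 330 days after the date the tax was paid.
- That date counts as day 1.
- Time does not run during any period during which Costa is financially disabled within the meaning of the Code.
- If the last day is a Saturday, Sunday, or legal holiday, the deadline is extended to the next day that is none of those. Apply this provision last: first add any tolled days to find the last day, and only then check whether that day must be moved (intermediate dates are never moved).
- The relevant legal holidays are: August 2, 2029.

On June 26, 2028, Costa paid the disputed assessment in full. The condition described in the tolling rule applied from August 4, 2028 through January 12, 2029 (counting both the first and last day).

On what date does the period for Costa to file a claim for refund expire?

Counting June 26, 2028 as day 1, day 330 is May 21, 2029.
From August 4, 2028 through January 12, 2029 inclusive is 162 days; tolling adds 162 days: May 21, 2029 + 162 days = October 30, 2029.
October 30, 2029 is a Tuesday and not a legal holiday, so no extension applies.

October 30, 2029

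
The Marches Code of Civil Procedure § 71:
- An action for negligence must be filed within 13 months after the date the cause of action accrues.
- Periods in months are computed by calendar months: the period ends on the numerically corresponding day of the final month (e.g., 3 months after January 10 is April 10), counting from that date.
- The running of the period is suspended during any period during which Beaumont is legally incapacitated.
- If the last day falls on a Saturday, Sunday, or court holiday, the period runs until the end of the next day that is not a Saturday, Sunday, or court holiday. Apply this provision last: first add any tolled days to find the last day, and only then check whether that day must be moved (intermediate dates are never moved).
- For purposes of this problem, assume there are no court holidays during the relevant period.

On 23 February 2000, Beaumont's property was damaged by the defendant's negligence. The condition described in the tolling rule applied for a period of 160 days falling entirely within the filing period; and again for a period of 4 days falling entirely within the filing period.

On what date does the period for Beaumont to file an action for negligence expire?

13 months after 23 February 2000 is March 23, 2001.
Tolling adds 160 days: March 23, 2001 + 160 days = August 30, 2001.
Tolling adds 4 days: August 30, 2001 + 4 days = September 3, 2001.
September 3, 2001 is a Monday and not a court holiday, so no extension applies.

September 3, 2001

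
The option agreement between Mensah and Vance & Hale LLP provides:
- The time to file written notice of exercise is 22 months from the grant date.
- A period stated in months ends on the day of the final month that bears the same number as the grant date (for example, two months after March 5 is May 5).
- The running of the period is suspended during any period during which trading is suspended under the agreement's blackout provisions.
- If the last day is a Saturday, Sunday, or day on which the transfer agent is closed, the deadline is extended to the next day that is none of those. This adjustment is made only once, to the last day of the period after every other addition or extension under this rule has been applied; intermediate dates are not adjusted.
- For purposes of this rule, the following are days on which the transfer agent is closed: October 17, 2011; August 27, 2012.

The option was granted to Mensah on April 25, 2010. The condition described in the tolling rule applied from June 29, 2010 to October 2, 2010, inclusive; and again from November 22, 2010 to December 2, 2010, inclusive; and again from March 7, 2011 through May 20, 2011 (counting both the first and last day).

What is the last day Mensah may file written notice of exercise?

22 months after April 25, 2010 is February 25, 2012.
From June 29, 2010 through October 2, 2010 inclusive is 96 days; tolling adds 96 days: February 25, 2012 + 96 days = May 31, 2012.
From November 22, 2010 through December 2, 2010 inclusive is 11 days; tolling adds 11 days: May 31, 2012 + 11 days = June 11, 2012.
From March 7, 2011 through May 20, 2011 inclusive is 75 days; tolling adds 75 days: June 11, 2012 + 75 days = August 25, 2012.
August 25, 2012 is Saturday; August 26, 2012 is Sunday; August 27, 2012 is a listed holiday. The next qualifying day is August 28, 2012.

August 28, 2012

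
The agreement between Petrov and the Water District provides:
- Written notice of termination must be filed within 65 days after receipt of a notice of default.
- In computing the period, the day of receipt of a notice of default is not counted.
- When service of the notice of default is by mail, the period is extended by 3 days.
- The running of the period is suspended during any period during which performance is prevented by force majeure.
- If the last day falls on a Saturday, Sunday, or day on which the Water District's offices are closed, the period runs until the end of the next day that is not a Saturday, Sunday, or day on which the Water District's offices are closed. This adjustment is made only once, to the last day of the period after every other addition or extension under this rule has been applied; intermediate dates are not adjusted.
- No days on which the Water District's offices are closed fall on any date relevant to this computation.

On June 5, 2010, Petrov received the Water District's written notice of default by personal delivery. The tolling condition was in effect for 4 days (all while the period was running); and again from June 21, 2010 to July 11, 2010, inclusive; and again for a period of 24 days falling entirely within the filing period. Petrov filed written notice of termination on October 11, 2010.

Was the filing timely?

No

65 days after June 5, 2010 is August 9, 2010.
Service was not by mail, so no mail extension applies.
Tolling adds 4 days: August 9, 2010 + 4 days = August 13, 2010.
From June 21, 2010 through July 11, 2010 inclusive is 21 days; tolling adds 21 days: August 13, 2010 + 21 days = September 3, 2010.
Tolling adds 24 days: September 3, 2010 + 24 days = September 27, 2010.
September 27, 2010 is a Monday and not a day on which the Water District's offices are closed, so no extension applies.
The deadline is September 27, 2010; the filing on October 11, 2010 is after that date.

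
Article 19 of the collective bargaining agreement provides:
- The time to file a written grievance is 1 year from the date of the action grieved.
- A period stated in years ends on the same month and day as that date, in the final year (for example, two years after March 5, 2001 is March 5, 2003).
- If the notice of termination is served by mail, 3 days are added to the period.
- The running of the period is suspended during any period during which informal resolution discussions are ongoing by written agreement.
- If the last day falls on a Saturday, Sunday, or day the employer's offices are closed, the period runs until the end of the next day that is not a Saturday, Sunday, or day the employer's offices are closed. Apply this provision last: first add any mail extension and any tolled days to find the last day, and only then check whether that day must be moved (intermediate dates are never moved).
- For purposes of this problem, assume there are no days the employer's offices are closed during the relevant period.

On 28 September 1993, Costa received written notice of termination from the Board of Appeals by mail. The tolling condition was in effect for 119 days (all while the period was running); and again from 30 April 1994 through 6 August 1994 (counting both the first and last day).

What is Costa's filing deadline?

1 year after 28 September 1993 is September 28, 1994.
Service was by mail, adding 3 days: September 28, 1994 + 3 days = October 1, 1994.
Tolling adds 119 days: October 1, 1994 + 119 days = January 28, 1995.
From April 30, 1994 through August 6, 1994 inclusive is 99 days; tolling adds 99 days: January 28, 1995 + 99 days = May 7, 1995.
May 7, 1995 is Sunday. The next qualifying day is May 8, 1995.

May 8, 1995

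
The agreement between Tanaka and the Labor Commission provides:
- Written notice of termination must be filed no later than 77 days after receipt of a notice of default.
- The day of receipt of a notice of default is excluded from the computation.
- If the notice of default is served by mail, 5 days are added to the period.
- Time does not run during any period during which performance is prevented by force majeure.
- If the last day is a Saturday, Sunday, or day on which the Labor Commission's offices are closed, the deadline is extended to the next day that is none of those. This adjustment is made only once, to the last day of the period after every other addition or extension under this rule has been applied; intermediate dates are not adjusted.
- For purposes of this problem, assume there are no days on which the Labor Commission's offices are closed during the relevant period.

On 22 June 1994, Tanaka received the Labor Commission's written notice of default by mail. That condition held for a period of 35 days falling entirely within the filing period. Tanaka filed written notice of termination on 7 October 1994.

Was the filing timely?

77 days after 22 June 1994 is September 7, 1994.
Service was by mail, adding 5 days: September 7, 1994 + 5 days = September 12, 1994.
Tolling adds 35 days: September 12, 1994 + 35 days = October 17, 1994.
October 17, 1994 is a Monday and not a day on which the Labor Commission's offices are closed, so no extension applies.
The deadline is October 17, 1994; the filing on October 7, 1994 is on or before that date.

Yes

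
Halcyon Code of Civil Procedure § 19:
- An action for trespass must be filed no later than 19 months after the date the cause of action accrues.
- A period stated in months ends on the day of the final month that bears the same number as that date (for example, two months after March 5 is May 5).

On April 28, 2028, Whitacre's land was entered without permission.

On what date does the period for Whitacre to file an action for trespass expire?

November 28, 2029

19 months after April 28, 2028 is November 28, 2029.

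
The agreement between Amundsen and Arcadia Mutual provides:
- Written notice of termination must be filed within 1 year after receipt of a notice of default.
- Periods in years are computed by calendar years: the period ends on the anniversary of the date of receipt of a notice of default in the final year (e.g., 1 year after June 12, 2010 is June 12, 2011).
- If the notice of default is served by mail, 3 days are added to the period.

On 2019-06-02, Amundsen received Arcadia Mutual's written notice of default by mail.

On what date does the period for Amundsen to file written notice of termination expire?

June 5, 2020

1 year after 2019-06-02 is June 2, 2020.
Service was by mail, adding 3 days: June 2, 2020 + 3 days = June 5, 2020.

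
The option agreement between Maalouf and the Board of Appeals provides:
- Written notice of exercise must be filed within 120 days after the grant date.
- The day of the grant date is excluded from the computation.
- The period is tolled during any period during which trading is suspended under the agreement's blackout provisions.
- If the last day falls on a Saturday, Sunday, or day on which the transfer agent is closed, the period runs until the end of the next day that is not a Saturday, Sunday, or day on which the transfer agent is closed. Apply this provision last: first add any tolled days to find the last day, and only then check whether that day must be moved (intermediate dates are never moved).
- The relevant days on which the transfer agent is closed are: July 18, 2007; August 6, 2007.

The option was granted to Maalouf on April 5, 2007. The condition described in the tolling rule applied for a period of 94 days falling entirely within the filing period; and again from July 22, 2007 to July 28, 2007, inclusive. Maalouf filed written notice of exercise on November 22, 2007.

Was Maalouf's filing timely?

No

120 days after April 5, 2007 is August 3, 2007.
Tolling adds 94 days: August 3, 2007 + 94 days = November 5, 2007.
From July 22, 2007 through July 28, 2007 inclusive is 7 days; tolling adds 7 days: November 5, 2007 + 7 days = November 12, 2007.
November 12, 2007 is a Monday and not a day on which the transfer agent is closed, so no extension applies.
The deadline is November 12, 2007; the filing on November 22, 2007 is after that date.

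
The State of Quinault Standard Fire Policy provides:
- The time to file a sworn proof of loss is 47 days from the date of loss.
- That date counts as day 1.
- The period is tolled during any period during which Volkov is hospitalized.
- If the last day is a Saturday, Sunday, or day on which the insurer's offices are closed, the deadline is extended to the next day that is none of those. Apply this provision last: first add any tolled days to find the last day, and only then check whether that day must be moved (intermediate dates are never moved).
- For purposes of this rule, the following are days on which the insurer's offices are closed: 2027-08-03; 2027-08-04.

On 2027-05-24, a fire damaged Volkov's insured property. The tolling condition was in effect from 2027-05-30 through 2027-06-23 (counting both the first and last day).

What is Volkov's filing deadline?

Counting 2027-05-24 as day 1, day 47 is July 9, 2027.
From May 30, 2027 through June 23, 2027 inclusive is 25 days; tolling adds 25 days: July 9, 2027 + 25 days = August 3, 2027.
August 3, 2027 is a listed holiday; August 4, 2027 is a listed holiday. The next qualifying day is August 5, 2027.

August 5, 2027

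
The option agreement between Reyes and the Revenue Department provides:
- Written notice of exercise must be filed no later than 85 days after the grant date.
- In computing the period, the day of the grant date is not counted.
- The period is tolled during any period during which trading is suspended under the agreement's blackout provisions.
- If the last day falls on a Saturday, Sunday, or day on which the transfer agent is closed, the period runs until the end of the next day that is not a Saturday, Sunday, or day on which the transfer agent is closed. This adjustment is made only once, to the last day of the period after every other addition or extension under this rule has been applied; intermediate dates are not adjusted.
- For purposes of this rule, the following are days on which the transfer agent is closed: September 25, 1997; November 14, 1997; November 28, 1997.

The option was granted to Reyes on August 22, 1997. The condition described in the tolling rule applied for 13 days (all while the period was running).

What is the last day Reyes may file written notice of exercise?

85 days after August 22, 1997 is November 15, 1997.
Tolling adds 13 days: November 15, 1997 + 13 days = November 28, 1997.
November 28, 1997 is a listed holiday; November 29, 1997 is Saturday; November 30, 1997 is Sunday. The next qualifying day is December 1, 1997.

December 1, 1997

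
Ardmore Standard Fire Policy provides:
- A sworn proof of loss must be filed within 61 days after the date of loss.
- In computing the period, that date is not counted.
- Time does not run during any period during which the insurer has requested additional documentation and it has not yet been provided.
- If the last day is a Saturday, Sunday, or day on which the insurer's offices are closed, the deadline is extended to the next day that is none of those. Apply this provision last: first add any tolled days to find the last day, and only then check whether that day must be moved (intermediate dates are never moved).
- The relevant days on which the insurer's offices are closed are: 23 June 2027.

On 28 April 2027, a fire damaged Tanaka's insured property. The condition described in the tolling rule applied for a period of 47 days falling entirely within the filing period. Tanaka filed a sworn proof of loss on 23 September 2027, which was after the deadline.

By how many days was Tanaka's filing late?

61 days after 28 April 2027 is June 28, 2027.
Tolling adds 47 days: June 28, 2027 + 47 days = August 14, 2027.
August 14, 2027 is Saturday; August 15, 2027 is Sunday. The next qualifying day is August 16, 2027.
The deadline is August 16, 2027; from August 16, 2027 to September 23, 2027 is 38 days.

38 days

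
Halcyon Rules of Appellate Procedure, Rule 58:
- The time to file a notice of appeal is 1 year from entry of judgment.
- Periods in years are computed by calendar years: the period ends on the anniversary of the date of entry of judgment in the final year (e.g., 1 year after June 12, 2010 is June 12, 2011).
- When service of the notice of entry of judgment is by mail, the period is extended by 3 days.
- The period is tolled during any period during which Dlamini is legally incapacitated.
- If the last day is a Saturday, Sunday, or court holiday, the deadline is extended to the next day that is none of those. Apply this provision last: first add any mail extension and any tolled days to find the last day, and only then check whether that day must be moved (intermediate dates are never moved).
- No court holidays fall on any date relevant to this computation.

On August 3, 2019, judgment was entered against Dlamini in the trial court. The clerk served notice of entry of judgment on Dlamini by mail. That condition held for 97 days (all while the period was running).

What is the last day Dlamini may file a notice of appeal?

November 11, 2020

1 year after August 3, 2019 is August 3, 2020.
Service was by mail, adding 3 days: August 3, 2020 + 3 days = August 6, 2020.
Tolling adds 97 days: August 6, 2020 + 97 days = November 11, 2020.
November 11, 2020 is a Wednesday and not a court holiday, so no extension applies.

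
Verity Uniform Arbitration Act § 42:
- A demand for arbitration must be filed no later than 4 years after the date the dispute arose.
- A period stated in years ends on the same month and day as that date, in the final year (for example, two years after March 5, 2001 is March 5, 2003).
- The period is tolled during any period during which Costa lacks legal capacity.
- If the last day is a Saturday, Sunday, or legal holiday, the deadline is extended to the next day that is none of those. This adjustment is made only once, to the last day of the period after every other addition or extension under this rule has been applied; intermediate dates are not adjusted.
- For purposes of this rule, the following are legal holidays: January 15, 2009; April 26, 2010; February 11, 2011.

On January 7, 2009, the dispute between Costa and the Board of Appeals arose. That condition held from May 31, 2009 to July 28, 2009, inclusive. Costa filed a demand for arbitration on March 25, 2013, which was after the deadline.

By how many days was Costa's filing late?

4 years after January 7, 2009 is January 7, 2013.
From May 31, 2009 through July 28, 2009 inclusive is 59 days; tolling adds 59 days: January 7, 2013 + 59 days = March 7, 2013.
March 7, 2013 is a Thursday and not a legal holiday, so no extension applies.
The deadline is March 7, 2013; from March 7, 2013 to March 25, 2013 is 18 days.

18 days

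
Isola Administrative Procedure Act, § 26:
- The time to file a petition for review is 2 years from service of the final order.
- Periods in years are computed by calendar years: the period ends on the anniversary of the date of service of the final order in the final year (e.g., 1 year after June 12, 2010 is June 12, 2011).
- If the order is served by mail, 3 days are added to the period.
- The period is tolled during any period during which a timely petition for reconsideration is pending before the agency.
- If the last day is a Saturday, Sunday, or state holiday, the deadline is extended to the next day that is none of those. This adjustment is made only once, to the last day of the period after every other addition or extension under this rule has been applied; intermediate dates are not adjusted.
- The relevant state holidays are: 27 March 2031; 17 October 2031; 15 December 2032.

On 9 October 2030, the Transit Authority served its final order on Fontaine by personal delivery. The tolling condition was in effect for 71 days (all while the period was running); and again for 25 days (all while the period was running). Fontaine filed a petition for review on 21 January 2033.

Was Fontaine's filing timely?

2 years after 9 October 2030 is October 9, 2032.
Service was not by mail, so no mail extension applies.
Tolling adds 71 days: October 9, 2032 + 71 days = December 19, 2032.
Tolling adds 25 days: December 19, 2032 + 25 days = January 13, 2033.
January 13, 2033 is a Thursday and not a state holiday, so no extension applies.
The deadline is January 13, 2033; the filing on January 21, 2033 is after that date.

No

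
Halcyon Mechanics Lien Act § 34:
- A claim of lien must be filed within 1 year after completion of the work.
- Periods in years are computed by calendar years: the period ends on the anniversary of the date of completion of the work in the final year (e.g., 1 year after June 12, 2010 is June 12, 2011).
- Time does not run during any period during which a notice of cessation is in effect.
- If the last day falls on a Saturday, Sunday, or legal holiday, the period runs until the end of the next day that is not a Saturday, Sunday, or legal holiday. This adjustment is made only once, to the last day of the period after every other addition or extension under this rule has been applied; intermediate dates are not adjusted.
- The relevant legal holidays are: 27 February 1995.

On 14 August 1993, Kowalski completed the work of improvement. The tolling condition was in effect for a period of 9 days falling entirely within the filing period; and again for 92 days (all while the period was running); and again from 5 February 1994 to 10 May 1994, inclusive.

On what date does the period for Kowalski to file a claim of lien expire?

1 year after 14 August 1993 is August 14, 1994.
Tolling adds 9 days: August 14, 1994 + 9 days = August 23, 1994.
Tolling adds 92 days: August 23, 1994 + 92 days = November 23, 1994.
From February 5, 1994 through May 10, 1994 inclusive is 95 days; tolling adds 95 days: November 23, 1994 + 95 days = February 26, 1995.
February 26, 1995 is Sunday; February 27, 1995 is a listed holiday. The next qualifying day is February 28, 1995.

February 28, 1995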